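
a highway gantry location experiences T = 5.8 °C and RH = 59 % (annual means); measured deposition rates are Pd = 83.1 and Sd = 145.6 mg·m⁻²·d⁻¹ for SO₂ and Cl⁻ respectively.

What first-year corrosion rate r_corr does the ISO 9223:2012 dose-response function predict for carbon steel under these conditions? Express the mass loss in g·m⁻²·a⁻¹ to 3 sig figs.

r_corr = 395 g·m⁻²·a⁻¹

carbon steel: temperature factor f = +0.150·(-4.2) = -0.6300
  SO₂ term: 1.77·83.1^0.52·exp(0.02·59-0.6300) = 30.55
  Cl⁻ term: 0.102·145.6^0.62·exp(0.033·59+0.04·5.8) = 19.77
  r_corr = 30.55 + 19.77 = 50.32 μm/a
Convert to mass loss: 50.32 μm/a × 7.85 g/cm³ = 395.1 g·m⁻²·a⁻¹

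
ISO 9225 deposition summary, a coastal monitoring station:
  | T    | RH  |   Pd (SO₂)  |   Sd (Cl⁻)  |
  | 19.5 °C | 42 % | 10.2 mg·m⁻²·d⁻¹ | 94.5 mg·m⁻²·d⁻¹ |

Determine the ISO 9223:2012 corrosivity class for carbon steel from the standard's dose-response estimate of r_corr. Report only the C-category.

carbon steel: f(T) = -0.054·(T−10) [T>10 °C] = -0.5130
  Pd branch = 1.77·Pd^0.52·e^(0.02·RH+f) = 8.212 μm/a
  Cl⁻ term: 0.102·94.5^0.62·exp(0.033·42+0.04·19.5) = 14.93
  r_corr = 8.212 + 14.93 = 23.14 μm/a
ISO 9223 Table 2 (carbon steel): 1.3 < 23.1 ≤ 25 μm/a ⇒ C2

C2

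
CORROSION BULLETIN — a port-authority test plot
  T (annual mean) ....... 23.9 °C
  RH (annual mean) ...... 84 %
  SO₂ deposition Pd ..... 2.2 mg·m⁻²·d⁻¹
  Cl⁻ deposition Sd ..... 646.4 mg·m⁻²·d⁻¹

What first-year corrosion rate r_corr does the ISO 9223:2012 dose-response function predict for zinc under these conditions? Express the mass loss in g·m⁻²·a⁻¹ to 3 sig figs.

r_corr = 76.9 g·m⁻²·a⁻¹

zinc: temperature factor f = -0.071·(13.9) = -0.9869
  SO₂ term: 0.0129·2.2^0.44·exp(0.046·84-0.9869) = 0.3242
  Cl⁻ term: 0.0175·646.4^0.57·exp(0.008·84+0.085·23.9) = 10.45
  r_corr = 0.3242 + 10.45 = 10.77 μm/a
Convert to mass loss: 10.77 μm/a × 7.14 g/cm³ = 76.93 g·m⁻²·a⁻¹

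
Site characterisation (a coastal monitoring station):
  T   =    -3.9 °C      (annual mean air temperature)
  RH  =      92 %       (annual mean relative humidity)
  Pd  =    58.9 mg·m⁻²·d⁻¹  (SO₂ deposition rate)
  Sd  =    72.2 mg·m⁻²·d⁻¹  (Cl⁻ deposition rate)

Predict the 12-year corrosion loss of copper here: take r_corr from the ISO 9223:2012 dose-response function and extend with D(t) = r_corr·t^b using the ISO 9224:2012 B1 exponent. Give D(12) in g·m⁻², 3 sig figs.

D(12) = 63.1 g·m⁻²

copper: temperature factor f = +0.126·(-13.9) = -1.7514
  sulphur-dioxide contribution → 0.6043 μm/a
  chloride contribution → 0.7378 μm/a
  total first-year rate 1.342 μm/a
Power-law: D(12) = r_corr · 12^0.667
  D(12) = 1.342 × 12^0.667 = 1.342 × 5.246 = 7.04 μm
  Mass loss = 7.04 μm × 8.96 g/cm³ = 63.08 g·m⁻²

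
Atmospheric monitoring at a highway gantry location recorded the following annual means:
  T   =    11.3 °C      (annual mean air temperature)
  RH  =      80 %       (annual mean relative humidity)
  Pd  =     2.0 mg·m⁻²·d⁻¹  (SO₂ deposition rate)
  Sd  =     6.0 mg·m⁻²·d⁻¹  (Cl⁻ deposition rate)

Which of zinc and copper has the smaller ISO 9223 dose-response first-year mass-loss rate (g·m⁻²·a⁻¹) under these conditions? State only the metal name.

zinc

zinc: f(T) = -0.071·(T−10) [T>10 °C] = -0.0923
  Pd branch = 0.0129·Pd^0.44·e^(0.046·RH+f) = 0.6326 μm/a
  Sd branch = 0.0175·Sd^0.57·e^(0.008·RH+0.085·T) = 0.2408 μm/a
  sum: 0.6326 + 0.2408 → r_corr = 0.8735 μm/a
  mass loss = 0.8735 μm/a × 7.14 g/cm³ = 6.236 g·m⁻²·a⁻¹
copper: T>10 °C ⇒ hinge -0.080·(11.3−10) = -0.1040
  SO₂ term: 0.0053·2.0^0.26·exp(0.059·80-0.1040) = 0.6416
  Cl⁻ term: 0.01025·6.0^0.27·exp(0.036·80+0.049·11.3) = 0.5153
  sum: 0.6416 + 0.5153 → r_corr = 1.157 μm/a
  mass loss = 1.157 μm/a × 8.96 g/cm³ = 10.37 g·m⁻²·a⁻¹
Ordering by g·m⁻²·a⁻¹: copper (10.4) > zinc (6.24)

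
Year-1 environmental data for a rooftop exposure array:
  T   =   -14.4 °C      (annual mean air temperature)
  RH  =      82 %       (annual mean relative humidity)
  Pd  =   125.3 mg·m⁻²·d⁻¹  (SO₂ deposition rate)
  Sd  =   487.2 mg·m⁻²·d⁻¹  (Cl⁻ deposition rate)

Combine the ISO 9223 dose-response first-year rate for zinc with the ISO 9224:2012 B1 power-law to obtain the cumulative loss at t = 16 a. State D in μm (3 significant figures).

zinc: T≤10 °C ⇒ hinge +0.038·(-14.4−10) = -0.9272
  Pd branch = 0.0129·Pd^0.44·e^(0.046·RH+f) = 1.859 μm/a
  Cl⁻ term: 0.0175·487.2^0.57·exp(0.008·82+0.085·-14.4) = 0.3376
  sum: 1.859 + 0.3376 → r_corr = 2.196 μm/a
Long-term exponent b (ISO 9224 Table 2, B1) = 0.813
  D(16) = 2.196 × 16^0.813 = 2.196 × 9.527 = 20.92 μm

D(16) = 20.9 μm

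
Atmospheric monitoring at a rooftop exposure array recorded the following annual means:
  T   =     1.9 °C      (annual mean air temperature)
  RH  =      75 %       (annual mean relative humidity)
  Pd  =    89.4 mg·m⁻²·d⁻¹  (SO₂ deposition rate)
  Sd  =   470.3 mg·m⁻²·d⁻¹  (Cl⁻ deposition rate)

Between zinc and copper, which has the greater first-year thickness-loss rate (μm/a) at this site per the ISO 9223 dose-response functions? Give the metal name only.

zinc

zinc: T≤10 °C ⇒ hinge +0.038·(1.9−10) = -0.3078
  Pd branch = 0.0129·Pd^0.44·e^(0.046·RH+f) = 2.157 μm/a
  Sd branch = 0.0175·Sd^0.57·e^(0.008·RH+0.085·T) = 1.25 μm/a
  r_corr = 2.157 + 1.25 = 3.407 μm/a
copper: f(T) = +0.126·(T−10) [T≤10 °C] = -1.0206
  SO₂ term: 0.0053·89.4^0.26·exp(0.059·75-1.0206) = 0.513
  Sd branch = 0.01025·Sd^0.27·e^(0.036·RH+0.049·T) = 0.8816 μm/a
  r_corr = 0.513 + 0.8816 = 1.395 μm/a
Ordering by μm/a: zinc (3.41) > copper (1.39)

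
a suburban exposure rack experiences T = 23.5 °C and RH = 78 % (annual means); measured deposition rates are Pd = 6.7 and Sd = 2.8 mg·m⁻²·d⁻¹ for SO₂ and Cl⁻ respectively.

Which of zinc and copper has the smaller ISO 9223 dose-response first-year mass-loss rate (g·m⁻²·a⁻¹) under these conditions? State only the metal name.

zinc

zinc: temperature factor f = -0.071·(13.5) = -0.9585
  Pd branch = 0.0129·Pd^0.44·e^(0.046·RH+f) = 0.4131 μm/a
  Cl⁻ term: 0.0175·2.8^0.57·exp(0.008·78+0.085·23.5) = 0.4329
  r_corr = 0.4131 + 0.4329 = 0.846 μm/a
  mass loss = 0.846 μm/a × 7.14 g/cm³ = 6.041 g·m⁻²·a⁻¹
copper: temperature factor f = -0.080·(13.5) = -1.0800
  SO₂ term: 0.0053·6.7^0.26·exp(0.059·78-1.0800) = 0.2942
  Cl⁻ term: 0.01025·2.8^0.27·exp(0.036·78+0.049·23.5) = 0.7097
  sum: 0.2942 + 0.7097 → r_corr = 1.004 μm/a
  mass loss = 1.004 μm/a × 8.96 g/cm³ = 8.995 g·m⁻²·a⁻¹
Ordering by g·m⁻²·a⁻¹: copper (8.99) > zinc (6.04)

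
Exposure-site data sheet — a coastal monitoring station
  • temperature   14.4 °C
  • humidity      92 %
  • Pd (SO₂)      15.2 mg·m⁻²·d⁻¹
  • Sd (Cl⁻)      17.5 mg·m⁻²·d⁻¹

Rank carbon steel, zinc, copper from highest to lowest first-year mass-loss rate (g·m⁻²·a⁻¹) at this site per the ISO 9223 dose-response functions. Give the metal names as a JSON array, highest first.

carbon steel: T>10 °C ⇒ hinge -0.054·(14.4−10) = -0.2376
  Pd branch = 1.77·Pd^0.52·e^(0.02·RH+f) = 36.18 μm/a
  Cl⁻ term: 0.102·17.5^0.62·exp(0.033·92+0.04·14.4) = 22.28
  sum: 36.18 + 22.28 → r_corr = 58.46 μm/a
  mass loss = 58.46 μm/a × 7.85 g/cm³ = 458.9 g·m⁻²·a⁻¹
zinc: T>10 °C ⇒ hinge -0.071·(14.4−10) = -0.3124
  SO₂ term: 0.0129·15.2^0.44·exp(0.046·92-0.3124) = 2.152
  Cl⁻ term: 0.0175·17.5^0.57·exp(0.008·92+0.085·14.4) = 0.635
  sum: 2.152 + 0.635 → r_corr = 2.787 μm/a
  mass loss = 2.787 μm/a × 7.14 g/cm³ = 19.9 g·m⁻²·a⁻¹
copper: f(T) = -0.080·(T−10) [T>10 °C] = -0.3520
  Pd branch = 0.0053·Pd^0.26·e^(0.059·RH+f) = 1.722 μm/a
  Cl⁻ term: 0.01025·17.5^0.27·exp(0.036·92+0.049·14.4) = 1.234
  r_corr = 1.722 + 1.234 = 2.956 μm/a
  mass loss = 2.956 μm/a × 8.96 g/cm³ = 26.48 g·m⁻²·a⁻¹
Ordering by g·m⁻²·a⁻¹: carbon steel (459) > copper (26.5) > zinc (19.9)

["carbon steel", "copper", "zinc"]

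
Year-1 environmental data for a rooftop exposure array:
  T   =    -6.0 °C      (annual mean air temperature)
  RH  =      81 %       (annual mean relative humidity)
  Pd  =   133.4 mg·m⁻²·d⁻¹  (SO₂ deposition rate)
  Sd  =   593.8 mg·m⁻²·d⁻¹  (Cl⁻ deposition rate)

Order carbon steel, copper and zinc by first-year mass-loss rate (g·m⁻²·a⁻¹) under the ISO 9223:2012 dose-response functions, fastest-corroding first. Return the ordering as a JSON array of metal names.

carbon steel: temperature factor f = +0.150·(-16.0) = -2.4000
  sulphur-dioxide contribution → 10.33 μm/a
  chloride contribution → 60.94 μm/a
  total first-year rate 71.27 μm/a
  mass loss = 71.27 μm/a × 7.85 g/cm³ = 559.5 g·m⁻²·a⁻¹
copper: f(T) = +0.126·(T−10) [T≤10 °C] = -2.0160
  sulphur-dioxide contribution → 0.2998 μm/a
  chloride contribution → 0.7913 μm/a
  ⇒ r_corr(copper) = 1.091 μm/a
  mass loss = 1.091 μm/a × 8.96 g/cm³ = 9.776 g·m⁻²·a⁻¹
zinc: T≤10 °C ⇒ hinge +0.038·(-6.0−10) = -0.6080
  sulphur-dioxide contribution → 2.511 μm/a
  chloride contribution → 0.7655 μm/a
  ⇒ r_corr(zinc) = 3.276 μm/a
  mass loss = 3.276 μm/a × 7.14 g/cm³ = 23.39 g·m⁻²·a⁻¹
Ordering by g·m⁻²·a⁻¹: carbon steel (560) > zinc (23.4) > copper (9.78)

["carbon steel", "zinc", "copper"]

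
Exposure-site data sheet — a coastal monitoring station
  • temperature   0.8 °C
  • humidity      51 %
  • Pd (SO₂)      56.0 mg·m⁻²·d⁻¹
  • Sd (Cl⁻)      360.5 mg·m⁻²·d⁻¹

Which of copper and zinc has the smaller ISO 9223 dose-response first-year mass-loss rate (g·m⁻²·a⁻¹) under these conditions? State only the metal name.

copper

copper: f(T) = +0.126·(T−10) [T≤10 °C] = -1.1592
  Pd branch = 0.0053·Pd^0.26·e^(0.059·RH+f) = 0.09598 μm/a
  Cl⁻ term: 0.01025·360.5^0.27·exp(0.036·51+0.049·0.8) = 0.3277
  sum: 0.09598 + 0.3277 → r_corr = 0.4237 μm/a
  mass loss = 0.4237 μm/a × 8.96 g/cm³ = 3.796 g·m⁻²·a⁻¹
zinc: f(T) = +0.038·(T−10) [T≤10 °C] = -0.3496
  SO₂ term: 0.0129·56.0^0.44·exp(0.046·51-0.3496) = 0.5582
  Sd branch = 0.0175·Sd^0.57·e^(0.008·RH+0.085·T) = 0.8076 μm/a
  sum: 0.5582 + 0.8076 → r_corr = 1.366 μm/a
  mass loss = 1.366 μm/a × 7.14 g/cm³ = 9.752 g·m⁻²·a⁻¹
Ordering by g·m⁻²·a⁻¹: zinc (9.75) > copper (3.8)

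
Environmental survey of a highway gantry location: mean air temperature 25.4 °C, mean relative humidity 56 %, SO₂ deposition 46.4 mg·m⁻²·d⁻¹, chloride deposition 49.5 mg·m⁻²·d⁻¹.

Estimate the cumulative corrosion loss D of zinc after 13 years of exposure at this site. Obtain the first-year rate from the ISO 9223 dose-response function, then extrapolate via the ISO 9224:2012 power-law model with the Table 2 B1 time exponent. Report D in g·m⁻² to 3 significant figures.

zinc: f(T) = -0.071·(T−10) [T>10 °C] = -1.0934
  Pd branch = 0.0129·Pd^0.44·e^(0.046·RH+f) = 0.3074 μm/a
  Sd branch = 0.0175·Sd^0.57·e^(0.008·RH+0.085·T) = 2.194 μm/a
  r_corr = 0.3074 + 2.194 = 2.501 μm/a
Power-law: D(13) = r_corr · 13^0.813
  D(13) = 2.501 × 13^0.813 = 2.501 × 8.047 = 20.13 μm
  Mass loss = 20.13 μm × 7.14 g/cm³ = 143.7 g·m⁻²

D(13) = 144 g·m⁻²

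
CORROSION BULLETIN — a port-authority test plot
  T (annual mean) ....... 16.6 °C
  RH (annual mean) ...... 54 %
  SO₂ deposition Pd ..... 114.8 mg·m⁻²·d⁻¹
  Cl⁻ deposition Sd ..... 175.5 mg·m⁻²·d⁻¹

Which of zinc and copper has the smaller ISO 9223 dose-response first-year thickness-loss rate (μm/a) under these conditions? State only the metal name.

copper

zinc: f(T) = -0.071·(T−10) [T>10 °C] = -0.4686
  SO₂ term: 0.0129·114.8^0.44·exp(0.046·54-0.4686) = 0.7803
  Sd branch = 0.0175·Sd^0.57·e^(0.008·RH+0.085·T) = 2.102 μm/a
  sum: 0.7803 + 2.102 → r_corr = 2.882 μm/a
copper: T>10 °C ⇒ hinge -0.080·(16.6−10) = -0.5280
  SO₂ term: 0.0053·114.8^0.26·exp(0.059·54-0.5280) = 0.2595
  Sd branch = 0.01025·Sd^0.27·e^(0.036·RH+0.049·T) = 0.6519 μm/a
  sum: 0.2595 + 0.6519 → r_corr = 0.9115 μm/a
Ordering by μm/a: zinc (2.88) > copper (0.911)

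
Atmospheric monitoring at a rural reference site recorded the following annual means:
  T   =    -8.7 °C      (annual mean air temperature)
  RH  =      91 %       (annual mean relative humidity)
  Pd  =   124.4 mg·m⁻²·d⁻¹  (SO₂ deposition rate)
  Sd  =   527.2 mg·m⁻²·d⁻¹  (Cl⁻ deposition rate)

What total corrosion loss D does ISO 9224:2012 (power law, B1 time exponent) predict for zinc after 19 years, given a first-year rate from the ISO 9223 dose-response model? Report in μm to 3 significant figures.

zinc: temperature factor f = +0.038·(-18.7) = -0.7106
  Pd branch = 0.0129·Pd^0.44·e^(0.046·RH+f) = 3.481 μm/a
  Cl⁻ term: 0.0175·527.2^0.57·exp(0.008·91+0.085·-8.7) = 0.616
  r_corr = 3.481 + 0.616 = 4.097 μm/a
Power-law: D(19) = r_corr · 19^0.813
  D(19) = 4.097 × 19^0.813 = 4.097 × 10.96 = 44.88 μm

D(19) = 44.9 μm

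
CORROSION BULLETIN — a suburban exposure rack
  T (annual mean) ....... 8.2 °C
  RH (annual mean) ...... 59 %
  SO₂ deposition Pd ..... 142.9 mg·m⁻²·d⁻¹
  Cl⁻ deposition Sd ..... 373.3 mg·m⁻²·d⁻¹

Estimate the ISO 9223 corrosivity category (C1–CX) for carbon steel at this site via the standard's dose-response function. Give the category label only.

C5

carbon steel: temperature factor f = +0.150·(-1.8) = -0.2700
  SO₂ term: 1.77·142.9^0.52·exp(0.02·59-0.2700) = 58.05
  Sd branch = 0.102·Sd^0.62·e^(0.033·RH+0.04·T) = 39.02 μm/a
  sum: 58.05 + 39.02 → r_corr = 97.07 μm/a
ISO 9223 Table 2 (carbon steel): 80 < 97.1 ≤ 200 μm/a ⇒ C5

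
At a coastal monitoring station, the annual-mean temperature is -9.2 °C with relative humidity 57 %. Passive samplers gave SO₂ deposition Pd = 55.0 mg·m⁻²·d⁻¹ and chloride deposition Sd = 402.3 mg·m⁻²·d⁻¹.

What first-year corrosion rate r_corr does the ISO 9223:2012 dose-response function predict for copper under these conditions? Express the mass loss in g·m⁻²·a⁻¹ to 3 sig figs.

r_corr = 2.65 g·m⁻²·a⁻¹

copper: f(T) = +0.126·(T−10) [T≤10 °C] = -2.4192
  Pd branch = 0.0053·Pd^0.26·e^(0.059·RH+f) = 0.03861 μm/a
  Sd branch = 0.01025·Sd^0.27·e^(0.036·RH+0.049·T) = 0.2567 μm/a
  r_corr = 0.03861 + 0.2567 = 0.2953 μm/a
Convert to mass loss: 0.2953 μm/a × 8.96 g/cm³ = 2.646 g·m⁻²·a⁻¹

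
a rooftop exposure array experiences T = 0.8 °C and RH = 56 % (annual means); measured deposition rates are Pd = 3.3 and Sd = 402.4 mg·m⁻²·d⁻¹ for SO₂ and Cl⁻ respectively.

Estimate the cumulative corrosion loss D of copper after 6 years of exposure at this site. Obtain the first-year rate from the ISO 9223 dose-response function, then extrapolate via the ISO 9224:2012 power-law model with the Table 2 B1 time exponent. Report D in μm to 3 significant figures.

D(6) = 1.54 μm

copper: T≤10 °C ⇒ hinge +0.126·(0.8−10) = -1.1592
  SO₂ term: 0.0053·3.3^0.26·exp(0.059·56-1.1592) = 0.06174
  Sd branch = 0.01025·Sd^0.27·e^(0.036·RH+0.049·T) = 0.4042 μm/a
  sum: 0.06174 + 0.4042 → r_corr = 0.4659 μm/a
Power-law: D(6) = r_corr · 6^0.667
  D(6) = 0.4659 × 6^0.667 = 0.4659 × 3.304 = 1.539 μm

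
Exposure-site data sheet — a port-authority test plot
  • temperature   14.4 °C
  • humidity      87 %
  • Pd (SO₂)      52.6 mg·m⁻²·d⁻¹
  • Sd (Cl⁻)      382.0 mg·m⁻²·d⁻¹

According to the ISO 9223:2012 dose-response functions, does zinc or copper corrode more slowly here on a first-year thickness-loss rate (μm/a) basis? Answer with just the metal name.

zinc: temperature factor f = -0.071·(4.4) = -0.3124
  Pd branch = 0.0129·Pd^0.44·e^(0.046·RH+f) = 2.953 μm/a
  Cl⁻ term: 0.0175·382.0^0.57·exp(0.008·87+0.085·14.4) = 3.537
  sum: 2.953 + 3.537 → r_corr = 6.49 μm/a
copper: T>10 °C ⇒ hinge -0.080·(14.4−10) = -0.3520
  SO₂ term: 0.0053·52.6^0.26·exp(0.059·87-0.3520) = 1.77
  Sd branch = 0.01025·Sd^0.27·e^(0.036·RH+0.049·T) = 2.369 μm/a
  r_corr = 1.77 + 2.369 = 4.139 μm/a
Ordering by μm/a: zinc (6.49) > copper (4.14)

copper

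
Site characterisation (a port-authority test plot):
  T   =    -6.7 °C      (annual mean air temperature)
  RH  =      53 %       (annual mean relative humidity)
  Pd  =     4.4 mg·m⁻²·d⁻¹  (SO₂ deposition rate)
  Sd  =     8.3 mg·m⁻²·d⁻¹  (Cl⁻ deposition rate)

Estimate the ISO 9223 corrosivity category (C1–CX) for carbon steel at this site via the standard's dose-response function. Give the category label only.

carbon steel: temperature factor f = +0.150·(-16.7) = -2.5050
  SO₂ term: 1.77·4.4^0.52·exp(0.02·53-2.5050) = 0.9016
  Sd branch = 0.102·Sd^0.62·e^(0.033·RH+0.04·T) = 1.666 μm/a
  r_corr = 0.9016 + 1.666 = 2.567 μm/a
Category bounds: 1.3…25 μm/a bracket r_corr ⇒ C2

C2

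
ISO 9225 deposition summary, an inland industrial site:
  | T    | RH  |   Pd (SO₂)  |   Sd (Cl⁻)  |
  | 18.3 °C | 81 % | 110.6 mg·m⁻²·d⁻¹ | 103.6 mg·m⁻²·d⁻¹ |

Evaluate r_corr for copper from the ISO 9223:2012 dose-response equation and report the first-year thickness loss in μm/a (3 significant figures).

copper: T>10 °C ⇒ hinge -0.080·(18.3−10) = -0.6640
  SO₂ term: 0.0053·110.6^0.26·exp(0.059·81-0.6640) = 1.104
  Sd branch = 0.01025·Sd^0.27·e^(0.036·RH+0.049·T) = 1.624 μm/a
  sum: 1.104 + 1.624 → r_corr = 2.728 μm/a

r_corr = 2.73 μm/a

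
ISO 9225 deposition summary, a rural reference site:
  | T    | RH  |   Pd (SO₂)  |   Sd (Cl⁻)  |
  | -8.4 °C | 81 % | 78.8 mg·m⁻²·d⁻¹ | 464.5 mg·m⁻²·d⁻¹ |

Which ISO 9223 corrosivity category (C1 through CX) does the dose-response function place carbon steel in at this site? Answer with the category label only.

C4

carbon steel: temperature factor f = +0.150·(-18.4) = -2.7600
  Pd branch = 1.77·Pd^0.52·e^(0.02·RH+f) = 5.484 μm/a
  Cl⁻ term: 0.102·464.5^0.62·exp(0.033·81+0.04·-8.4) = 47.54
  r_corr = 5.484 + 47.54 = 53.03 μm/a
Category bounds: 50…80 μm/a bracket r_corr ⇒ C4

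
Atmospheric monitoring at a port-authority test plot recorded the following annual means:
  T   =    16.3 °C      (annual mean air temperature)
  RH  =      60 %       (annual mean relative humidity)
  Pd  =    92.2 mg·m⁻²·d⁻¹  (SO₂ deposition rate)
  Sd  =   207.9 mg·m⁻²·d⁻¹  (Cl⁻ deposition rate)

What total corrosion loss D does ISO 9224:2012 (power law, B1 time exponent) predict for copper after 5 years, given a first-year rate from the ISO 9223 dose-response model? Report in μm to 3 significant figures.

copper: f(T) = -0.080·(T−10) [T>10 °C] = -0.5040
  Pd branch = 0.0053·Pd^0.26·e^(0.059·RH+f) = 0.3578 μm/a
  Sd branch = 0.01025·Sd^0.27·e^(0.036·RH+0.049·T) = 0.8346 μm/a
  sum: 0.3578 + 0.8346 → r_corr = 1.192 μm/a
ISO 9224: D(t) = r_corr · t^b with b = 0.667 (copper, B1)
  D(5) = 1.192 × 5^0.667 = 1.192 × 2.926 = 3.489 μm

D(5) = 3.49 μm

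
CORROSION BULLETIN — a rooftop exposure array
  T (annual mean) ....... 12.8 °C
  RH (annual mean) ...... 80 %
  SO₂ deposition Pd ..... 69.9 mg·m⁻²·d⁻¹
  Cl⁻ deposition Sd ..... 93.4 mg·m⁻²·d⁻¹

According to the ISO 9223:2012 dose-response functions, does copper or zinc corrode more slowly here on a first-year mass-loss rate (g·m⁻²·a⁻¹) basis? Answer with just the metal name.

copper: temperature factor f = -0.080·(2.8) = -0.2240
  Pd branch = 0.0053·Pd^0.26·e^(0.059·RH+f) = 1.434 μm/a
  Sd branch = 0.01025·Sd^0.27·e^(0.036·RH+0.049·T) = 1.164 μm/a
  r_corr = 1.434 + 1.164 = 2.597 μm/a
  mass loss = 2.597 μm/a × 8.96 g/cm³ = 23.27 g·m⁻²·a⁻¹
zinc: temperature factor f = -0.071·(2.8) = -0.1988
  Pd branch = 0.0129·Pd^0.44·e^(0.046·RH+f) = 2.717 μm/a
  Cl⁻ term: 0.0175·93.4^0.57·exp(0.008·80+0.085·12.8) = 1.308
  sum: 2.717 + 1.308 → r_corr = 4.025 μm/a
  mass loss = 4.025 μm/a × 7.14 g/cm³ = 28.74 g·m⁻²·a⁻¹
Ordering by g·m⁻²·a⁻¹: zinc (28.7) > copper (23.3)

copper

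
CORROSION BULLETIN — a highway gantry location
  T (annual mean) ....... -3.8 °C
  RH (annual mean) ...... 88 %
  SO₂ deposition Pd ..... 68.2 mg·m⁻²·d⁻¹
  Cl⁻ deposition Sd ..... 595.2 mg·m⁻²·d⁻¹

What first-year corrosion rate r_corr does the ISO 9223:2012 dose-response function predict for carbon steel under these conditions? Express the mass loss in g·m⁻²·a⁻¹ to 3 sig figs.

carbon steel: T≤10 °C ⇒ hinge +0.150·(-3.8−10) = -2.0700
  SO₂ term: 1.77·68.2^0.52·exp(0.02·88-2.0700) = 11.67
  Sd branch = 0.102·Sd^0.62·e^(0.033·RH+0.04·T) = 83.96 μm/a
  sum: 11.67 + 83.96 → r_corr = 95.63 μm/a
Convert to mass loss: 95.63 μm/a × 7.85 g/cm³ = 750.7 g·m⁻²·a⁻¹

r_corr = 751 g·m⁻²·a⁻¹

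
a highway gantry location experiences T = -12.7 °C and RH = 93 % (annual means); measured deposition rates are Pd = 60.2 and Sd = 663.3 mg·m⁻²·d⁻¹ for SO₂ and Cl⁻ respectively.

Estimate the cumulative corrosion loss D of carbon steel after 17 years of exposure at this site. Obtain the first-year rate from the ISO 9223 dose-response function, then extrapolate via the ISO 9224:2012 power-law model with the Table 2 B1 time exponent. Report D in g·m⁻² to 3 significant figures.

D(17) = 2.67e+03 g·m⁻²

carbon steel: f(T) = +0.150·(T−10) [T≤10 °C] = -3.4050
  Pd branch = 1.77·Pd^0.52·e^(0.02·RH+f) = 3.18 μm/a
  Cl⁻ term: 0.102·663.3^0.62·exp(0.033·93+0.04·-12.7) = 74.18
  r_corr = 3.18 + 74.18 = 77.36 μm/a
ISO 9224: D(t) = r_corr · t^b with b = 0.523 (carbon steel, B1)
  D(17) = 77.36 × 17^0.523 = 77.36 × 4.401 = 340.4 μm
  Mass loss = 340.4 μm × 7.85 g/cm³ = 2672 g·m⁻²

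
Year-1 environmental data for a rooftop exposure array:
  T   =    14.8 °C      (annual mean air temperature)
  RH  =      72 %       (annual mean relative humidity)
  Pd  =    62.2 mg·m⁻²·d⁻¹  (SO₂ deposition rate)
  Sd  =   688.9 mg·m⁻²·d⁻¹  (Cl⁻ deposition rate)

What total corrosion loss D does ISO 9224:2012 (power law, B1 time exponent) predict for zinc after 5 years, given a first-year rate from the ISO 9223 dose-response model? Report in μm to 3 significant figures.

zinc: T>10 °C ⇒ hinge -0.071·(14.8−10) = -0.3408
  SO₂ term: 0.0129·62.2^0.44·exp(0.046·72-0.3408) = 1.55
  Cl⁻ term: 0.0175·688.9^0.57·exp(0.008·72+0.085·14.8) = 4.542
  sum: 1.55 + 4.542 → r_corr = 6.092 μm/a
ISO 9224: D(t) = r_corr · t^b with b = 0.813 (zinc, B1)
  D(5) = 6.092 × 5^0.813 = 6.092 × 3.701 = 22.54 μm

D(5) = 22.5 μm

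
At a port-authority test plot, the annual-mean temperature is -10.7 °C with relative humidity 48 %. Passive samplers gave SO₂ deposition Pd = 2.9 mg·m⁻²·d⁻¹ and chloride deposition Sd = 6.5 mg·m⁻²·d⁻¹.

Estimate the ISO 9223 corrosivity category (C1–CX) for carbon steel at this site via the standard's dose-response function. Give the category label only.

carbon steel: temperature factor f = +0.150·(-20.7) = -3.1050
  Pd branch = 1.77·Pd^0.52·e^(0.02·RH+f) = 0.3605 μm/a
  Sd branch = 0.102·Sd^0.62·e^(0.033·RH+0.04·T) = 1.034 μm/a
  r_corr = 0.3605 + 1.034 = 1.395 μm/a
1.39 μm/a falls in (1.3, 25] for carbon steel → category C2

C2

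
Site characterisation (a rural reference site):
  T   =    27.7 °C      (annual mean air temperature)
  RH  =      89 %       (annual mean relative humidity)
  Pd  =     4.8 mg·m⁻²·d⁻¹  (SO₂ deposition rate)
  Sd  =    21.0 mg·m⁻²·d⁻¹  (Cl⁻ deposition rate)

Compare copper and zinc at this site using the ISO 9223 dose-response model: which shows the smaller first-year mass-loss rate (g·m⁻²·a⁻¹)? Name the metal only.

zinc

copper: f(T) = -0.080·(T−10) [T>10 °C] = -1.4160
  Pd branch = 0.0053·Pd^0.26·e^(0.059·RH+f) = 0.3689 μm/a
  Sd branch = 0.01025·Sd^0.27·e^(0.036·RH+0.049·T) = 2.232 μm/a
  sum: 0.3689 + 2.232 → r_corr = 2.601 μm/a
  mass loss = 2.601 μm/a × 8.96 g/cm³ = 23.3 g·m⁻²·a⁻¹
zinc: f(T) = -0.071·(T−10) [T>10 °C] = -1.2567
  SO₂ term: 0.0129·4.8^0.44·exp(0.046·89-1.2567) = 0.4391
  Cl⁻ term: 0.0175·21.0^0.57·exp(0.008·89+0.085·27.7) = 2.13
  r_corr = 0.4391 + 2.13 = 2.57 μm/a
  mass loss = 2.57 μm/a × 7.14 g/cm³ = 18.35 g·m⁻²·a⁻¹
Ordering by g·m⁻²·a⁻¹: copper (23.3) > zinc (18.3)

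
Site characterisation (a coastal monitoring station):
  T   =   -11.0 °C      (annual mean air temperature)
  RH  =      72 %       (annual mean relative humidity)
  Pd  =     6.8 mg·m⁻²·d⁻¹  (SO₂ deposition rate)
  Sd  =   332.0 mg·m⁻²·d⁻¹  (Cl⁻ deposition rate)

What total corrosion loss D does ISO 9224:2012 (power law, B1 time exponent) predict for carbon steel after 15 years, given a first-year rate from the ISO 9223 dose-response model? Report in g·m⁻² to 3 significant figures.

D(15) = 865 g·m⁻²

carbon steel: temperature factor f = +0.150·(-21.0) = -3.1500
  Pd branch = 1.77·Pd^0.52·e^(0.02·RH+f) = 0.8674 μm/a
  Cl⁻ term: 0.102·332.0^0.62·exp(0.033·72+0.04·-11.0) = 25.85
  sum: 0.8674 + 25.85 → r_corr = 26.72 μm/a
Power-law: D(15) = r_corr · 15^0.523
  D(15) = 26.72 × 15^0.523 = 26.72 × 4.122 = 110.1 μm
  Mass loss = 110.1 μm × 7.85 g/cm³ = 864.6 g·m⁻²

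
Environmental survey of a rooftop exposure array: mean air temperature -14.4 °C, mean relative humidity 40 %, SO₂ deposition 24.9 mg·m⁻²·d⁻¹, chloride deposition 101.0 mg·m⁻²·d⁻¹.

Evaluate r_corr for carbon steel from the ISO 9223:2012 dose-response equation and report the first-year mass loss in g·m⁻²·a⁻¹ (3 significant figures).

carbon steel: f(T) = +0.150·(T−10) [T≤10 °C] = -3.6600
  Pd branch = 1.77·Pd^0.52·e^(0.02·RH+f) = 0.5394 μm/a
  Sd branch = 0.102·Sd^0.62·e^(0.033·RH+0.04·T) = 3.753 μm/a
  sum: 0.5394 + 3.753 → r_corr = 4.293 μm/a
Convert to mass loss: 4.293 μm/a × 7.85 g/cm³ = 33.7 g·m⁻²·a⁻¹

r_corr = 33.7 g·m⁻²·a⁻¹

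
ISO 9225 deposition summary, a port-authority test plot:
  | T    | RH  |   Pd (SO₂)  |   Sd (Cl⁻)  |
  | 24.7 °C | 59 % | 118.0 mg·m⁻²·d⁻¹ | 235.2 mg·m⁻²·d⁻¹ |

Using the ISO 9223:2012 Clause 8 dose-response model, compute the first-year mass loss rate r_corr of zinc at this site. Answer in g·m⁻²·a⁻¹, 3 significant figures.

r_corr = 40.7 g·m⁻²·a⁻¹

zinc: T>10 °C ⇒ hinge -0.071·(24.7−10) = -1.0437
  SO₂ term: 0.0129·118.0^0.44·exp(0.046·59-1.0437) = 0.5593
  Sd branch = 0.0175·Sd^0.57·e^(0.008·RH+0.085·T) = 5.147 μm/a
  r_corr = 0.5593 + 5.147 = 5.706 μm/a
Convert to mass loss: 5.706 μm/a × 7.14 g/cm³ = 40.74 g·m⁻²·a⁻¹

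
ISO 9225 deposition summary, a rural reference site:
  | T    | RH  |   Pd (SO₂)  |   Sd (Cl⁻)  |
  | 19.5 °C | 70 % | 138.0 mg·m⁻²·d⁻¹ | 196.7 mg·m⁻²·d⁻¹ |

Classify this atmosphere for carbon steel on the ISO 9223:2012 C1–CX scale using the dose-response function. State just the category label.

carbon steel: f(T) = -0.054·(T−10) [T>10 °C] = -0.5130
  Pd branch = 1.77·Pd^0.52·e^(0.02·RH+f) = 55.71 μm/a
  Cl⁻ term: 0.102·196.7^0.62·exp(0.033·70+0.04·19.5) = 59.26
  sum: 55.71 + 59.26 → r_corr = 115 μm/a
ISO 9223 Table 2 (carbon steel): 80 < 115 ≤ 200 μm/a ⇒ C5

C5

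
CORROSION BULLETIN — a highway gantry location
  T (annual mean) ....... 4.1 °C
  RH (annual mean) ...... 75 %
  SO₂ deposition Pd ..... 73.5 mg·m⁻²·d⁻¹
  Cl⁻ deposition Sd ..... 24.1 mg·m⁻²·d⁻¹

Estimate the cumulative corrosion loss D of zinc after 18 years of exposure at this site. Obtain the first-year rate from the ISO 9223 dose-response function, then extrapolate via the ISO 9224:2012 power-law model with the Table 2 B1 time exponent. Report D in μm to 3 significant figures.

D(18) = 25.5 μm

zinc: temperature factor f = +0.038·(-5.9) = -0.2242
  Pd branch = 0.0129·Pd^0.44·e^(0.046·RH+f) = 2.151 μm/a
  Cl⁻ term: 0.0175·24.1^0.57·exp(0.008·75+0.085·4.1) = 0.2772
  sum: 2.151 + 0.2772 → r_corr = 2.428 μm/a
ISO 9224: D(t) = r_corr · t^b with b = 0.813 (zinc, B1)
  D(18) = 2.428 × 18^0.813 = 2.428 × 10.48 = 25.46 μm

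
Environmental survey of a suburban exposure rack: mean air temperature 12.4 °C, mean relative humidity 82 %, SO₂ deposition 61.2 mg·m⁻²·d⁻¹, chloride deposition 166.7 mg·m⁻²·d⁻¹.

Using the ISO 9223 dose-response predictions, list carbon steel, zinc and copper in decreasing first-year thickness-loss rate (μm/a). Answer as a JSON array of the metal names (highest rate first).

["carbon steel", "zinc", "copper"]

carbon steel: T>10 °C ⇒ hinge -0.054·(12.4−10) = -0.1296
  sulphur-dioxide contribution → 68.08 μm/a
  chloride contribution → 59.82 μm/a
  ⇒ r_corr(carbon steel) = 127.9 μm/a
zinc: f(T) = -0.071·(T−10) [T>10 °C] = -0.1704
  sulphur-dioxide contribution → 2.89 μm/a
  chloride contribution → 1.787 μm/a
  ⇒ r_corr(zinc) = 4.677 μm/a
copper: f(T) = -0.080·(T−10) [T>10 °C] = -0.1920
  sulphur-dioxide contribution → 1.609 μm/a
  chloride contribution → 1.434 μm/a
  ⇒ r_corr(copper) = 3.043 μm/a
Ordering by μm/a: carbon steel (128) > zinc (4.68) > copper (3.04)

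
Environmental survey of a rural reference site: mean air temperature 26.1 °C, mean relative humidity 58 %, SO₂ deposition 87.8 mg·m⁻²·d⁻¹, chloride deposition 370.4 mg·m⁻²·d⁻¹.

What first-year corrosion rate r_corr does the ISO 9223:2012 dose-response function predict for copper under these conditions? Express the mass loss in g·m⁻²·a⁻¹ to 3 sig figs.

copper: f(T) = -0.080·(T−10) [T>10 °C] = -1.2880
  sulphur-dioxide contribution → 0.1433 μm/a
  chloride contribution → 1.467 μm/a
  total first-year rate 1.611 μm/a
Convert to mass loss: 1.611 μm/a × 8.96 g/cm³ = 14.43 g·m⁻²·a⁻¹

r_corr = 14.4 g·m⁻²·a⁻¹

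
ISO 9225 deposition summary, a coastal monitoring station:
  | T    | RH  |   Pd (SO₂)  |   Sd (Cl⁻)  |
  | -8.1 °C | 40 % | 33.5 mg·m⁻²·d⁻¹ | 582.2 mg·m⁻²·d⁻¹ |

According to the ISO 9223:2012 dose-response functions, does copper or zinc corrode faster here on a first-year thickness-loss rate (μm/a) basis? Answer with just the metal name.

copper: f(T) = +0.126·(T−10) [T≤10 °C] = -2.2806
  SO₂ term: 0.0053·33.5^0.26·exp(0.059·40-2.2806) = 0.0143
  Cl⁻ term: 0.01025·582.2^0.27·exp(0.036·40+0.049·-8.1) = 0.1623
  r_corr = 0.0143 + 0.1623 = 0.1766 μm/a
zinc: T≤10 °C ⇒ hinge +0.038·(-8.1−10) = -0.6878
  SO₂ term: 0.0129·33.5^0.44·exp(0.046·40-0.6878) = 0.1914
  Sd branch = 0.0175·Sd^0.57·e^(0.008·RH+0.085·T) = 0.4561 μm/a
  r_corr = 0.1914 + 0.4561 = 0.6476 μm/a
Ordering by μm/a: zinc (0.648) > copper (0.177)

zinc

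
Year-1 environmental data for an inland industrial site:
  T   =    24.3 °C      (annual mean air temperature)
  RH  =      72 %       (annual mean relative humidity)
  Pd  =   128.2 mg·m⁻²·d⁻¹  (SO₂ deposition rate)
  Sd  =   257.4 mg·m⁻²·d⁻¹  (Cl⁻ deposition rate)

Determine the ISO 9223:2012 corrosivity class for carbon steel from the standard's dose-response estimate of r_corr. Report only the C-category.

carbon steel: temperature factor f = -0.054·(14.3) = -0.7722
  sulphur-dioxide contribution → 43.06 μm/a
  chloride contribution → 90.61 μm/a
  ⇒ r_corr(carbon steel) = 133.7 μm/a
Category bounds: 80…200 μm/a bracket r_corr ⇒ C5

C5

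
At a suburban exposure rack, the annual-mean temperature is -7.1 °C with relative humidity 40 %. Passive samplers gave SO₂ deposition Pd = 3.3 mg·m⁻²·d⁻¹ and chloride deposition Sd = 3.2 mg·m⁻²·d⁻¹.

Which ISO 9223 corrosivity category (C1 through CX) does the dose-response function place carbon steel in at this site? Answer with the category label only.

C1

carbon steel: temperature factor f = +0.150·(-17.1) = -2.5650
  SO₂ term: 1.77·3.3^0.52·exp(0.02·40-2.5650) = 0.5637
  Sd branch = 0.102·Sd^0.62·e^(0.033·RH+0.04·T) = 0.5912 μm/a
  sum: 0.5637 + 0.5912 → r_corr = 1.155 μm/a
1.15 μm/a falls in (0, 1.3] for carbon steel → category C1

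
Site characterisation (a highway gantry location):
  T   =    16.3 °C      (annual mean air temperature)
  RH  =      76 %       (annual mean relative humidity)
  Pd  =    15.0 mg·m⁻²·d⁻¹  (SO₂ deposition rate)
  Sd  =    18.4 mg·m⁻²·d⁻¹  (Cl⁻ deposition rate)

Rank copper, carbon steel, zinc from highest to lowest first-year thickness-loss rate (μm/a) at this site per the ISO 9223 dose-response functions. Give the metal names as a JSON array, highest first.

copper: temperature factor f = -0.080·(6.3) = -0.5040
  Pd branch = 0.0053·Pd^0.26·e^(0.059·RH+f) = 0.5735 μm/a
  Sd branch = 0.01025·Sd^0.27·e^(0.036·RH+0.049·T) = 0.7715 μm/a
  sum: 0.5735 + 0.7715 → r_corr = 1.345 μm/a
carbon steel: T>10 °C ⇒ hinge -0.054·(16.3−10) = -0.3402
  Pd branch = 1.77·Pd^0.52·e^(0.02·RH+f) = 23.55 μm/a
  Cl⁻ term: 0.102·18.4^0.62·exp(0.033·76+0.04·16.3) = 14.63
  r_corr = 23.55 + 14.63 = 38.17 μm/a
zinc: T>10 °C ⇒ hinge -0.071·(16.3−10) = -0.4473
  Pd branch = 0.0129·Pd^0.44·e^(0.046·RH+f) = 0.8956 μm/a
  Sd branch = 0.0175·Sd^0.57·e^(0.008·RH+0.085·T) = 0.6757 μm/a
  r_corr = 0.8956 + 0.6757 = 1.571 μm/a
Ordering by μm/a: carbon steel (38.2) > zinc (1.57) > copper (1.35)

["carbon steel", "zinc", "copper"]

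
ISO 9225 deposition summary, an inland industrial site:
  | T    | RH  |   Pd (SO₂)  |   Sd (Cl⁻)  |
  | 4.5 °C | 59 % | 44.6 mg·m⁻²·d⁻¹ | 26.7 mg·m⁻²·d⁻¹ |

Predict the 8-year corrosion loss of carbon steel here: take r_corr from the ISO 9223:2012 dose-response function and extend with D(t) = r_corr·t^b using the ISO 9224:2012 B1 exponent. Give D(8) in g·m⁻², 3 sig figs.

carbon steel: T≤10 °C ⇒ hinge +0.150·(4.5−10) = -0.8250
  SO₂ term: 1.77·44.6^0.52·exp(0.02·59-0.8250) = 18.19
  Cl⁻ term: 0.102·26.7^0.62·exp(0.033·59+0.04·4.5) = 6.558
  r_corr = 18.19 + 6.558 = 24.75 μm/a
Long-term exponent b (ISO 9224 Table 2, B1) = 0.523
  D(8) = 24.75 × 8^0.523 = 24.75 × 2.967 = 73.42 μm
  Mass loss = 73.42 μm × 7.85 g/cm³ = 576.4 g·m⁻²

D(8) = 576 g·m⁻²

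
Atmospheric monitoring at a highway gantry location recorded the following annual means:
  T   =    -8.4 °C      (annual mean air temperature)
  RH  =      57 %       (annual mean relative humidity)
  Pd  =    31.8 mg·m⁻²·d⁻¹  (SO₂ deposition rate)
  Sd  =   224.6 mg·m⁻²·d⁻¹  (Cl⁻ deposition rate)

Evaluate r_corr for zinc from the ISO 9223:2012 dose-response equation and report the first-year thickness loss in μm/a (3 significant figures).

r_corr = 0.700 μm/a

zinc: temperature factor f = +0.038·(-18.4) = -0.6992
  Pd branch = 0.0129·Pd^0.44·e^(0.046·RH+f) = 0.4043 μm/a
  Cl⁻ term: 0.0175·224.6^0.57·exp(0.008·57+0.085·-8.4) = 0.296
  sum: 0.4043 + 0.296 → r_corr = 0.7003 μm/a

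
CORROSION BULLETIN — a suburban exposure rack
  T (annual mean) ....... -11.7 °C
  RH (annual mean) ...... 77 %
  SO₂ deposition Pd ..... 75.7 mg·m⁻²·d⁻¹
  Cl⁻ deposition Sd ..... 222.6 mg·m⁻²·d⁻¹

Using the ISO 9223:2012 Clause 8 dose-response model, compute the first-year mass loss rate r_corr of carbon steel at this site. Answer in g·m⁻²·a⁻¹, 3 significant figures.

carbon steel: temperature factor f = +0.150·(-21.7) = -3.2550
  SO₂ term: 1.77·75.7^0.52·exp(0.02·77-3.2550) = 3.022
  Cl⁻ term: 0.102·222.6^0.62·exp(0.033·77+0.04·-11.7) = 23.14
  sum: 3.022 + 23.14 → r_corr = 26.16 μm/a
Convert to mass loss: 26.16 μm/a × 7.85 g/cm³ = 205.4 g·m⁻²·a⁻¹

r_corr = 205 g·m⁻²·a⁻¹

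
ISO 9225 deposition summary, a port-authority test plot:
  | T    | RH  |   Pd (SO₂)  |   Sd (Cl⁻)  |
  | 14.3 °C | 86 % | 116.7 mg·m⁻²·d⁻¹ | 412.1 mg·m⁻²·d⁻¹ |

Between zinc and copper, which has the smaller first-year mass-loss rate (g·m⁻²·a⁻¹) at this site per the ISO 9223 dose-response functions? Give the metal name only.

zinc: f(T) = -0.071·(T−10) [T>10 °C] = -0.3053
  sulphur-dioxide contribution → 4.033 μm/a
  chloride contribution → 3.633 μm/a
  ⇒ r_corr(zinc) = 7.666 μm/a
  mass loss = 7.666 μm/a × 7.14 g/cm³ = 54.73 g·m⁻²·a⁻¹
copper: temperature factor f = -0.080·(4.3) = -0.3440
  sulphur-dioxide contribution → 2.07 μm/a
  chloride contribution → 2.321 μm/a
  total first-year rate 4.391 μm/a
  mass loss = 4.391 μm/a × 8.96 g/cm³ = 39.34 g·m⁻²·a⁻¹
Ordering by g·m⁻²·a⁻¹: zinc (54.7) > copper (39.3)

copper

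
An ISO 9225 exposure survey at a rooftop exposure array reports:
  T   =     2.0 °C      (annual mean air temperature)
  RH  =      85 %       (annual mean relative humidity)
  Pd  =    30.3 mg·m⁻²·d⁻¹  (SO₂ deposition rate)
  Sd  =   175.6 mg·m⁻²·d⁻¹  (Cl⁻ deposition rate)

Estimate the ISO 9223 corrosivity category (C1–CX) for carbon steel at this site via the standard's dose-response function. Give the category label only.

carbon steel: temperature factor f = +0.150·(-8.0) = -1.2000
  sulphur-dioxide contribution → 17.2 μm/a
  chloride contribution → 44.99 μm/a
  ⇒ r_corr(carbon steel) = 62.19 μm/a
Category bounds: 50…80 μm/a bracket r_corr ⇒ C4

C4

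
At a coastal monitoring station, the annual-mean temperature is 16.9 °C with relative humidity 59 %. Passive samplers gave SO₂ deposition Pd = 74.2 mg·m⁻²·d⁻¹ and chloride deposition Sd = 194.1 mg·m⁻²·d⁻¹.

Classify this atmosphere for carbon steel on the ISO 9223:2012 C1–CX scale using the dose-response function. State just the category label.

carbon steel: f(T) = -0.054·(T−10) [T>10 °C] = -0.3726
  Pd branch = 1.77·Pd^0.52·e^(0.02·RH+f) = 37.26 μm/a
  Sd branch = 0.102·Sd^0.62·e^(0.033·RH+0.04·T) = 36.84 μm/a
  sum: 37.26 + 36.84 → r_corr = 74.1 μm/a
ISO 9223 Table 2 (carbon steel): 50 < 74.1 ≤ 80 μm/a ⇒ C4

C4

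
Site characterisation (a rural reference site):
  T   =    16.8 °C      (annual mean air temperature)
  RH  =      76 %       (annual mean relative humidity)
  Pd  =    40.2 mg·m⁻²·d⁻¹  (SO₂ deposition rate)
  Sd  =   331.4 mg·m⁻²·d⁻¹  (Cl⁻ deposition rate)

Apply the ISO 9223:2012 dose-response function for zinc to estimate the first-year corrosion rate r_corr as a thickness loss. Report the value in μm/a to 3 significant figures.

zinc: temperature factor f = -0.071·(6.8) = -0.4828
  sulphur-dioxide contribution → 1.334 μm/a
  chloride contribution → 3.663 μm/a
  ⇒ r_corr(zinc) = 4.997 μm/a

r_corr = 5.00 μm/a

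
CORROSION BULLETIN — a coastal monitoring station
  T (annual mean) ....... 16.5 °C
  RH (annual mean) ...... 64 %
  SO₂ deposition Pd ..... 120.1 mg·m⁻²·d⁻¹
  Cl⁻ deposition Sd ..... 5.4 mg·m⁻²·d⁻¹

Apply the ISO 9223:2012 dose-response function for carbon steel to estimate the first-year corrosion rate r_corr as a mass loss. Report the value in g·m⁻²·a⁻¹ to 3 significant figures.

carbon steel: T>10 °C ⇒ hinge -0.054·(16.5−10) = -0.3510
  Pd branch = 1.77·Pd^0.52·e^(0.02·RH+f) = 54.05 μm/a
  Cl⁻ term: 0.102·5.4^0.62·exp(0.033·64+0.04·16.5) = 4.64
  r_corr = 54.05 + 4.64 = 58.69 μm/a
Convert to mass loss: 58.69 μm/a × 7.85 g/cm³ = 460.7 g·m⁻²·a⁻¹

r_corr = 461 g·m⁻²·a⁻¹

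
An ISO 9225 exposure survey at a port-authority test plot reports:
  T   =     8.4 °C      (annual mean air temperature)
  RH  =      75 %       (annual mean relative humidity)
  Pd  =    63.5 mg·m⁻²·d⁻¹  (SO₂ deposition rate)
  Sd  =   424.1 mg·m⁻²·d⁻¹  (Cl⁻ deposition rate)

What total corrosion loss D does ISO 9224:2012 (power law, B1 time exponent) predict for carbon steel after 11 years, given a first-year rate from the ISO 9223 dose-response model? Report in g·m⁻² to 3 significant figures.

D(11) = 3.47e+03 g·m⁻²

carbon steel: temperature factor f = +0.150·(-1.6) = -0.2400
  sulphur-dioxide contribution → 54.03 μm/a
  chloride contribution → 72.18 μm/a
  ⇒ r_corr(carbon steel) = 126.2 μm/a
ISO 9224: D(t) = r_corr · t^b with b = 0.523 (carbon steel, B1)
  D(11) = 126.2 × 11^0.523 = 126.2 × 3.505 = 442.3 μm
  Mass loss = 442.3 μm × 7.85 g/cm³ = 3472 g·m⁻²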